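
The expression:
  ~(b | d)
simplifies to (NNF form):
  ~b & ~d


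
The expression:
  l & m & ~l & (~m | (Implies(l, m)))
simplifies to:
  False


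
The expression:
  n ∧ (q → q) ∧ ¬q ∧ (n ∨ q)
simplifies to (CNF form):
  n ∧ ¬q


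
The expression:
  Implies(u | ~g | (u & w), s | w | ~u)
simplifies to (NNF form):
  s | w | ~u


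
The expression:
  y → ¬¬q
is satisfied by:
  {q: True, y: False}
  {y: False, q: False}
  {y: True, q: True}


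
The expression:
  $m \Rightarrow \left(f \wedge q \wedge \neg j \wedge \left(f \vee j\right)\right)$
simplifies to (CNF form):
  $\left(f \vee \neg m\right) \wedge \left(q \vee \neg m\right) \wedge \left(\neg j \vee \neg m\right)$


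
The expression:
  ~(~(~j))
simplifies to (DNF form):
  ~j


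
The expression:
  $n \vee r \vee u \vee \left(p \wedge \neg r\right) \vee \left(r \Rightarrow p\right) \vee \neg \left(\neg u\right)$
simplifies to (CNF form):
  $\text{True}$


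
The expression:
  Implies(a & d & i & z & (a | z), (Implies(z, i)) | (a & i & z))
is always true.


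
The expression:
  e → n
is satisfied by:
  {n: True, e: False}
  {e: False, n: False}
  {e: True, n: True}


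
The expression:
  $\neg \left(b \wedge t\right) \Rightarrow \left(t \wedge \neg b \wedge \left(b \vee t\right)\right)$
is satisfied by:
  {t: True}


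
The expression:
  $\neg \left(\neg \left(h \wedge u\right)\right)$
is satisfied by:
  {h: True, u: True}


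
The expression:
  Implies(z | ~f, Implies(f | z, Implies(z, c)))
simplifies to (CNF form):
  c | ~z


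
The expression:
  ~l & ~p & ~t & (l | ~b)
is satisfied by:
  {p: False, l: False, t: False, b: False}


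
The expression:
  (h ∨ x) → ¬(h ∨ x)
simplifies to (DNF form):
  ¬h ∧ ¬x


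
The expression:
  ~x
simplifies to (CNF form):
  ~x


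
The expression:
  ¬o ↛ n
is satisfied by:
  {n: True, o: False}
  {o: False, n: False}
  {o: True, n: True}


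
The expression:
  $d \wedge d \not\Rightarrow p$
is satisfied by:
  {d: True, p: False}


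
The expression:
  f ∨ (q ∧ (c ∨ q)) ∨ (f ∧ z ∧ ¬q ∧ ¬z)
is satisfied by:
  {q: True, f: True}
  {q: True, f: False}
  {f: True, q: False}


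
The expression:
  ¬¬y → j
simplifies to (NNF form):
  j ∨ ¬y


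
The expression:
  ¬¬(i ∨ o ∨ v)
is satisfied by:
  {i: True, o: True, v: True}
  {i: True, o: True, v: False}
  {i: True, v: True, o: False}
  {i: True, v: False, o: False}
  {o: True, v: True, i: False}
  {o: True, v: False, i: False}
  {v: True, o: False, i: False}


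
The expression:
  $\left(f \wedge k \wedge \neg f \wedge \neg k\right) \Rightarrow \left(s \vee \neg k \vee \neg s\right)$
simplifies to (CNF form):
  $\text{True}$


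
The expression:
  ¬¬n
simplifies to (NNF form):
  n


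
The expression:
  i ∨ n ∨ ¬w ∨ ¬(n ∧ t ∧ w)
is always true.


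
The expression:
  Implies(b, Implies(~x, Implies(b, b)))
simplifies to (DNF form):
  True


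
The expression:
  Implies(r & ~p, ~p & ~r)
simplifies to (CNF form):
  p | ~r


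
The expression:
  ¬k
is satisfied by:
  {k: False}


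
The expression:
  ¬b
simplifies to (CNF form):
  ¬b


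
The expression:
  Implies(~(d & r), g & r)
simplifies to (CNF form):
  r & (d | g)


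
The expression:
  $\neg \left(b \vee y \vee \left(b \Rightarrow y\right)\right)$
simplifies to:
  $\text{False}$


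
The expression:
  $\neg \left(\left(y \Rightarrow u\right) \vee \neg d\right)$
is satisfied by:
  {d: True, y: True, u: False}


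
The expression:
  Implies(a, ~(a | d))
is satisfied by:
  {a: False}


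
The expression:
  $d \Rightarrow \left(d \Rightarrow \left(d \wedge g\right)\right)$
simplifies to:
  $g \vee \neg d$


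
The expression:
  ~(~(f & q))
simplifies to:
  f & q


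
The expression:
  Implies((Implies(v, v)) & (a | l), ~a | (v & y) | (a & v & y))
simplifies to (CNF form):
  (v | ~a) & (y | ~a)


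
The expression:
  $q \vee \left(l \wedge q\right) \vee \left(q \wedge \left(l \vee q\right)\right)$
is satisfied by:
  {q: True}


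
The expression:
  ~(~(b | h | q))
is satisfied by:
  {b: True, q: True, h: True}
  {b: True, q: True, h: False}
  {b: True, h: True, q: False}
  {b: True, h: False, q: False}
  {q: True, h: True, b: False}
  {q: True, h: False, b: False}
  {h: True, q: False, b: False}


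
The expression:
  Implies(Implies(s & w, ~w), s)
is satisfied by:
  {s: True}


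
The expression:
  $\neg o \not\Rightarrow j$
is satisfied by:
  {o: False, j: False}


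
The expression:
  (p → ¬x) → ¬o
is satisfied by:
  {p: True, x: True, o: False}
  {p: True, x: False, o: False}
  {x: True, p: False, o: False}
  {p: False, x: False, o: False}
  {o: True, p: True, x: True}


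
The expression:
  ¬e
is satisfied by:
  {e: False}


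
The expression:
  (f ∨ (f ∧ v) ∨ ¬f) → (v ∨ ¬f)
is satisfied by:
  {v: True, f: False}
  {f: False, v: False}
  {f: True, v: True}


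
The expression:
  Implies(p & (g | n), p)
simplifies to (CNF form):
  True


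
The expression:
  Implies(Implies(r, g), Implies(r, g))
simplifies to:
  True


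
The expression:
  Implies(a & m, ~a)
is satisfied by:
  {m: False, a: False}
  {a: True, m: False}
  {m: True, a: False}


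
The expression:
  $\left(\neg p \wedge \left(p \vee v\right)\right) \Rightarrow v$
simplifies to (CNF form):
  $\text{True}$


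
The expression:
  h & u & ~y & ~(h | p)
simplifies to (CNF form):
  False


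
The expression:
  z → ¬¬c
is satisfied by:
  {c: True, z: False}
  {z: False, c: False}
  {z: True, c: True}


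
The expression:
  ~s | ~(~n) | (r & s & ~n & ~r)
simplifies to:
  n | ~s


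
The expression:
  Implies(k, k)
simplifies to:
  True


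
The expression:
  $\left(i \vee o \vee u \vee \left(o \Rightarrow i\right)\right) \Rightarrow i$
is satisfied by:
  {i: True}


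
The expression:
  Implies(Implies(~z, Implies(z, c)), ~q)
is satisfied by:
  {q: False}


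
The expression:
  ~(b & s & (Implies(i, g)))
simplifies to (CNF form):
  (i | ~b | ~s) & (~b | ~g | ~s)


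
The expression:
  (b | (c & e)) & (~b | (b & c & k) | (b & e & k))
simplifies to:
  (b | c) & (b | e) & (c | e) & (k | ~b)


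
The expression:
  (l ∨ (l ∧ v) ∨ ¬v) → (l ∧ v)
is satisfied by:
  {v: True}


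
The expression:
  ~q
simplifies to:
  ~q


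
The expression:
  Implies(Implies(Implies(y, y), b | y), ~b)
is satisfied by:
  {b: False}


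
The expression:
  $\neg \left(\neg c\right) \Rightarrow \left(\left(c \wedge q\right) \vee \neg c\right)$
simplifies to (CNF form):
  $q \vee \neg c$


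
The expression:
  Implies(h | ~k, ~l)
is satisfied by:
  {k: True, h: False, l: False}
  {h: False, l: False, k: False}
  {k: True, h: True, l: False}
  {h: True, k: False, l: False}
  {l: True, k: True, h: False}


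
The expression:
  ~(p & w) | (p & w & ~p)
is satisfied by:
  {p: False, w: False}
  {w: True, p: False}
  {p: True, w: False}


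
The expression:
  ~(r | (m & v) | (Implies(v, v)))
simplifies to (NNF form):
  False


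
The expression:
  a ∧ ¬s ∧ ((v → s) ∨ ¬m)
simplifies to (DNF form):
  (a ∧ ¬m ∧ ¬s) ∨ (a ∧ ¬s ∧ ¬v)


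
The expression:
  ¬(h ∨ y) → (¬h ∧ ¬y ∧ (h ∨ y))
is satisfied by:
  {y: True, h: True}
  {y: True, h: False}
  {h: True, y: False}


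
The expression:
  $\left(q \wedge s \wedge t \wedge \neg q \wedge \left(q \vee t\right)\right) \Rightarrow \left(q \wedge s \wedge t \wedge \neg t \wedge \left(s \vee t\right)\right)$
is always true.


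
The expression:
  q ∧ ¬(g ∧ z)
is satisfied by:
  {q: True, g: False, z: False}
  {z: True, q: True, g: False}
  {g: True, q: True, z: False}


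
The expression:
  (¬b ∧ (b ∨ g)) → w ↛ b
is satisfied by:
  {b: True, w: True, g: False}
  {b: True, g: False, w: False}
  {w: True, g: False, b: False}
  {w: False, g: False, b: False}
  {b: True, w: True, g: True}
  {b: True, g: True, w: False}
  {w: True, g: True, b: False}


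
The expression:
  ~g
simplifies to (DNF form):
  ~g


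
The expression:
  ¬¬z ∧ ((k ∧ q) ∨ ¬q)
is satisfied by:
  {z: True, k: True, q: False}
  {z: True, q: False, k: False}
  {z: True, k: True, q: True}


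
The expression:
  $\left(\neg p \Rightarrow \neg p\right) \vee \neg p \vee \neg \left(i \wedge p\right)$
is always true.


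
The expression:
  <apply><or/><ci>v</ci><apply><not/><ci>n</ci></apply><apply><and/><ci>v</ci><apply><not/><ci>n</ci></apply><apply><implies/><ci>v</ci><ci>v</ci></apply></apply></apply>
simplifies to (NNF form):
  <apply><or/><ci>v</ci><apply><not/><ci>n</ci></apply></apply>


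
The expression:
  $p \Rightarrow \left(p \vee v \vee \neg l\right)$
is always true.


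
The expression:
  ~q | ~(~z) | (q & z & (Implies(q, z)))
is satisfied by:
  {z: True, q: False}
  {q: False, z: False}
  {q: True, z: True}


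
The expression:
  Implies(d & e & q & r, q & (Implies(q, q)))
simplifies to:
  True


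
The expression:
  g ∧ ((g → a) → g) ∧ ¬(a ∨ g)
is never true.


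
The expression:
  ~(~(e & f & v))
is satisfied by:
  {e: True, f: True, v: True}


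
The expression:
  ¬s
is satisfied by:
  {s: False}


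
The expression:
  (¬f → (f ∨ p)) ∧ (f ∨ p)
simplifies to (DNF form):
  f ∨ p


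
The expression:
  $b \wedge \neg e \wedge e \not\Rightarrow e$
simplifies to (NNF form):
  $\text{False}$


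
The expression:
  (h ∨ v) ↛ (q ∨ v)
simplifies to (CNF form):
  h ∧ ¬q ∧ ¬v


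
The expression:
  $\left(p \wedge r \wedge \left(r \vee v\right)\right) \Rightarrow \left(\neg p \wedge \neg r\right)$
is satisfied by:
  {p: False, r: False}
  {r: True, p: False}
  {p: True, r: False}


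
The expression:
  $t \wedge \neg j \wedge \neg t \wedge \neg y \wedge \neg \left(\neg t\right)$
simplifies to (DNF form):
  $\text{False}$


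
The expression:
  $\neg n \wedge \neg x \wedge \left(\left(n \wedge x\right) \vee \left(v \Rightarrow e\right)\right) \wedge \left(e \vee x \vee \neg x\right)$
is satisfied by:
  {e: True, n: False, v: False, x: False}
  {e: False, n: False, v: False, x: False}
  {e: True, v: True, n: False, x: False}


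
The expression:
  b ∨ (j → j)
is always true.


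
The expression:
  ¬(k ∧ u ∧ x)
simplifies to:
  ¬k ∨ ¬u ∨ ¬x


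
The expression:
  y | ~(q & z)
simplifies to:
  y | ~q | ~z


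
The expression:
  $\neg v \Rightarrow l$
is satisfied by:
  {v: True, l: True}
  {v: True, l: False}
  {l: True, v: False}


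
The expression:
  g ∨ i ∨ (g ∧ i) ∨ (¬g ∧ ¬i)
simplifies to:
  True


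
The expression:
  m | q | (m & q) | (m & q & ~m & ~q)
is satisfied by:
  {q: True, m: True}
  {q: True, m: False}
  {m: True, q: False}


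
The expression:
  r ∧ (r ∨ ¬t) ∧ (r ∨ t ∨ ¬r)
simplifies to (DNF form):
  r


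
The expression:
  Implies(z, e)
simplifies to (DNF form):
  e | ~z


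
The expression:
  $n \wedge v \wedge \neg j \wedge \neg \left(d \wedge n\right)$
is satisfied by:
  {n: True, v: True, d: False, j: False}


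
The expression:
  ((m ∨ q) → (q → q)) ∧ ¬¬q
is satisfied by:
  {q: True}


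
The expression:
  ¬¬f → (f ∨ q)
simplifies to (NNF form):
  True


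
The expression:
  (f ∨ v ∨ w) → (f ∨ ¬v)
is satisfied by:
  {f: True, v: False}
  {v: False, f: False}
  {v: True, f: True}


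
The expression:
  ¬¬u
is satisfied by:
  {u: True}


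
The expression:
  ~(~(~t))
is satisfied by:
  {t: False}


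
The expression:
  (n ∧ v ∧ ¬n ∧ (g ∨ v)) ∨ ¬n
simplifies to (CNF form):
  ¬n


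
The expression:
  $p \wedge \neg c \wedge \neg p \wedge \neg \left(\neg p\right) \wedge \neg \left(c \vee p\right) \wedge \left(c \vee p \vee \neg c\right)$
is never true.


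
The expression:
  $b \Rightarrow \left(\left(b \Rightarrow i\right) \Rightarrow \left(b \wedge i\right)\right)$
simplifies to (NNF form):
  $\text{True}$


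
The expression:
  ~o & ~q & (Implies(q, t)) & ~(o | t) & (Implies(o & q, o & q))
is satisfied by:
  {q: False, o: False, t: False}


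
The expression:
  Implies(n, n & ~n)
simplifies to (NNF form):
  ~n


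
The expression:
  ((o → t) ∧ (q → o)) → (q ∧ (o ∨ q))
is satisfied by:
  {q: True, o: True, t: False}
  {q: True, o: False, t: False}
  {q: True, t: True, o: True}
  {q: True, t: True, o: False}
  {o: True, t: False, q: False}


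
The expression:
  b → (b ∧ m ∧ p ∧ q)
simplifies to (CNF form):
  (m ∨ ¬b) ∧ (p ∨ ¬b) ∧ (q ∨ ¬b)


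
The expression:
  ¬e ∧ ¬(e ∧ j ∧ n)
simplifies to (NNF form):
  ¬e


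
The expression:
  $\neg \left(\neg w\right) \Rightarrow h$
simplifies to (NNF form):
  $h \vee \neg w$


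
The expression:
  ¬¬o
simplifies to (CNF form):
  o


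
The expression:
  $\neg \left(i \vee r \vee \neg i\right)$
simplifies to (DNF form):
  $\text{False}$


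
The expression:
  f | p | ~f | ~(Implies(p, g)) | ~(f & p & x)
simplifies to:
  True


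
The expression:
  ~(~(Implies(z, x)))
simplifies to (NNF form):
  x | ~z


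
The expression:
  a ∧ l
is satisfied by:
  {a: True, l: True}


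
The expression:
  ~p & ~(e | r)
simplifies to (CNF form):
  ~e & ~p & ~r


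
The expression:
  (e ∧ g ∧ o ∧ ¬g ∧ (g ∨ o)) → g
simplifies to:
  True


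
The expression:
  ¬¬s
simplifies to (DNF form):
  s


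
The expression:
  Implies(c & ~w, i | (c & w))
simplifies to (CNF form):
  i | w | ~c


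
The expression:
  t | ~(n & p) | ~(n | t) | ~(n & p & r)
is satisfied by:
  {t: True, p: False, n: False, r: False}
  {r: False, p: False, t: False, n: False}
  {r: True, t: True, p: False, n: False}
  {r: True, p: False, t: False, n: False}
  {n: True, t: True, r: False, p: False}
  {n: True, r: False, p: False, t: False}
  {n: True, r: True, t: True, p: False}
  {n: True, r: True, p: False, t: False}
  {t: True, p: True, n: False, r: False}
  {p: True, n: False, t: False, r: False}
  {r: True, p: True, t: True, n: False}
  {r: True, p: True, n: False, t: False}
  {t: True, p: True, n: True, r: False}
  {p: True, n: True, r: False, t: False}
  {r: True, p: True, n: True, t: True}


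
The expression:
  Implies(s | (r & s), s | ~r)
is always true.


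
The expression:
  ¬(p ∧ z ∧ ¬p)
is always true.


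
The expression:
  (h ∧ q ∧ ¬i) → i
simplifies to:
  i ∨ ¬h ∨ ¬q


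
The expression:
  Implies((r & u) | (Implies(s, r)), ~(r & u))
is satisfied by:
  {u: False, r: False}
  {r: True, u: False}
  {u: True, r: False}


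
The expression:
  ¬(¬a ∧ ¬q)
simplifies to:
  a ∨ q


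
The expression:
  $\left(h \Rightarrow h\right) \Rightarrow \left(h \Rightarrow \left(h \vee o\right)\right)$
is always true.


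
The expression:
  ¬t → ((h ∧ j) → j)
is always true.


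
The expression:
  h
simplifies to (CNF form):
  h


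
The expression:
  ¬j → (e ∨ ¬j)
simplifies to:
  True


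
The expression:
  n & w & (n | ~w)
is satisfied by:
  {w: True, n: True}


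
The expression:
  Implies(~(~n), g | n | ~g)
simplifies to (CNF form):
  True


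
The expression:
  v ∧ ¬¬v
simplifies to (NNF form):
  v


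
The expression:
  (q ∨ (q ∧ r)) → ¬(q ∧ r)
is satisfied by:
  {q: False, r: False}
  {r: True, q: False}
  {q: True, r: False}


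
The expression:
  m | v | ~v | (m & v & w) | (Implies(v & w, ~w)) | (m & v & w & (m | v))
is always true.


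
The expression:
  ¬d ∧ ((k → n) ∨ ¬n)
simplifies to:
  ¬d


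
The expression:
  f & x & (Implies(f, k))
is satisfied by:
  {x: True, f: True, k: True}


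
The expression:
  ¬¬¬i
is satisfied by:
  {i: False}


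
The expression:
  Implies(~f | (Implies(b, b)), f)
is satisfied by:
  {f: True}


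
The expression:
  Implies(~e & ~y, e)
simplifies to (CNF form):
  e | y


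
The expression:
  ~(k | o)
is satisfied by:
  {o: False, k: False}


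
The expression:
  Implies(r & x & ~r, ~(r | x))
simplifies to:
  True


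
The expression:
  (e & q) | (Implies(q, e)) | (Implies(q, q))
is always true.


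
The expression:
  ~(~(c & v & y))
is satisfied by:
  {c: True, y: True, v: True}


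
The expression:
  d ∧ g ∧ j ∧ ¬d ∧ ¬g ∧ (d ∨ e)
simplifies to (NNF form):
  False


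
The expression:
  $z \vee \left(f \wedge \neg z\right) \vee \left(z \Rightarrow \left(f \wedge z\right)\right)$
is always true.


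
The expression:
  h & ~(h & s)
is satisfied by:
  {h: True, s: False}


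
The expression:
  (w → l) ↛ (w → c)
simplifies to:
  l ∧ w ∧ ¬c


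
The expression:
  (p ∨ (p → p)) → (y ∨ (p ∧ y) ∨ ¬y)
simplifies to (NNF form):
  True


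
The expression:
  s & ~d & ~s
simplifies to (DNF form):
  False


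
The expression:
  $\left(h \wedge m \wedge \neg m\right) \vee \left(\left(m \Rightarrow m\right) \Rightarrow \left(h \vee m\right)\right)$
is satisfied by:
  {m: True, h: True}
  {m: True, h: False}
  {h: True, m: False}


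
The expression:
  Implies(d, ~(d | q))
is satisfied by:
  {d: False}


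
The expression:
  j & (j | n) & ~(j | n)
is never true.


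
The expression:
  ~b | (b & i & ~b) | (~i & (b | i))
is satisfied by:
  {b: False, i: False}
  {i: True, b: False}
  {b: True, i: False}


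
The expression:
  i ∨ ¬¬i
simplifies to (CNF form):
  i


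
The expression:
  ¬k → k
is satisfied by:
  {k: True}


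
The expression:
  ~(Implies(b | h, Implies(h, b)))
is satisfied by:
  {h: True, b: False}


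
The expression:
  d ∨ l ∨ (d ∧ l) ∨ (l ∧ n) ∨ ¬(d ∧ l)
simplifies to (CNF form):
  True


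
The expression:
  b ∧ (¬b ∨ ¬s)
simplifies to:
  b ∧ ¬s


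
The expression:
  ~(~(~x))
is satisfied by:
  {x: False}


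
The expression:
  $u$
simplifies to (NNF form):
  $u$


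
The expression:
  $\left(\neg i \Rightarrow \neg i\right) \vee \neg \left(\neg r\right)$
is always true.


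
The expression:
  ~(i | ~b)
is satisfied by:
  {b: True, i: False}


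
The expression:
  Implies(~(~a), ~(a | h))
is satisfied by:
  {a: False}


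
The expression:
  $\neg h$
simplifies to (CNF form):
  $\neg h$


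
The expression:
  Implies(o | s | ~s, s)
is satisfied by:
  {s: True}


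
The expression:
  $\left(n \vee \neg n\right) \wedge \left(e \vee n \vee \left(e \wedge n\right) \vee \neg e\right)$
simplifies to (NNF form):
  $\text{True}$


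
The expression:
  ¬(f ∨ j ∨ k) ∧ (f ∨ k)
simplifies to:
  False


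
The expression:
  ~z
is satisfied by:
  {z: False}


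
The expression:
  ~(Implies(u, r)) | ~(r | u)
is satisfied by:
  {r: False}


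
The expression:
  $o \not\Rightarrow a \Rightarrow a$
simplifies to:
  $a \vee \neg o$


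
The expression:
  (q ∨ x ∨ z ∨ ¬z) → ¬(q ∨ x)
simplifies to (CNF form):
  ¬q ∧ ¬x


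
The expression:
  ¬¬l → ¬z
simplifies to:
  ¬l ∨ ¬z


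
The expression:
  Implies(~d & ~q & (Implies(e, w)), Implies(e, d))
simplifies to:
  d | q | ~e | ~w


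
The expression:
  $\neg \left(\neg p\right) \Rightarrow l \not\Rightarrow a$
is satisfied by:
  {l: True, p: False, a: False}
  {l: False, p: False, a: False}
  {a: True, l: True, p: False}
  {a: True, l: False, p: False}
  {p: True, l: True, a: False}


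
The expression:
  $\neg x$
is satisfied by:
  {x: False}


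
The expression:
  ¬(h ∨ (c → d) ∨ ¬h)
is never true.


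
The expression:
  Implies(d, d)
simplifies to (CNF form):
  True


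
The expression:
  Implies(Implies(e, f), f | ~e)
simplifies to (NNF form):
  True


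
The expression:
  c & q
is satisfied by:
  {c: True, q: True}


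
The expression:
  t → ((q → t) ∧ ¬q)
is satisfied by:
  {t: False, q: False}
  {q: True, t: False}
  {t: True, q: False}


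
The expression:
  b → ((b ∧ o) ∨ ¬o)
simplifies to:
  True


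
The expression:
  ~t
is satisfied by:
  {t: False}


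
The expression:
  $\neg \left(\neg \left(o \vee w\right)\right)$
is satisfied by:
  {o: True, w: True}
  {o: True, w: False}
  {w: True, o: False}


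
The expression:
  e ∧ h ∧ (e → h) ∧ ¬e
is never true.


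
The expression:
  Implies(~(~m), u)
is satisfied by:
  {u: True, m: False}
  {m: False, u: False}
  {m: True, u: True}


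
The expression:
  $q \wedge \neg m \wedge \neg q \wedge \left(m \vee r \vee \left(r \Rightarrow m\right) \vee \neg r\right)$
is never true.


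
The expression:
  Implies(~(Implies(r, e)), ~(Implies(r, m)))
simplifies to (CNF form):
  e | ~m | ~r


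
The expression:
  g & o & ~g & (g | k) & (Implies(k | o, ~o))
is never true.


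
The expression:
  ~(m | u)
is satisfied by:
  {u: False, m: False}


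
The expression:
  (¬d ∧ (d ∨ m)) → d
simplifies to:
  d ∨ ¬m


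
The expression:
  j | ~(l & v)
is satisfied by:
  {j: True, l: False, v: False}
  {l: False, v: False, j: False}
  {j: True, v: True, l: False}
  {v: True, l: False, j: False}
  {j: True, l: True, v: False}
  {l: True, j: False, v: False}
  {j: True, v: True, l: True}


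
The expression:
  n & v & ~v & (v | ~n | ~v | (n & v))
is never true.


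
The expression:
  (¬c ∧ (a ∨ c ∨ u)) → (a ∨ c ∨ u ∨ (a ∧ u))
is always true.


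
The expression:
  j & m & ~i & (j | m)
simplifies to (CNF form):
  j & m & ~i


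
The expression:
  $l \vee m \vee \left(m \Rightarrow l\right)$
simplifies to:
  $\text{True}$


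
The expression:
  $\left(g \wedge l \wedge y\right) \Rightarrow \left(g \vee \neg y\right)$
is always true.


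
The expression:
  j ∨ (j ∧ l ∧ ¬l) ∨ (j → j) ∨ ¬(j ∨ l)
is always true.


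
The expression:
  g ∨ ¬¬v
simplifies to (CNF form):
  g ∨ v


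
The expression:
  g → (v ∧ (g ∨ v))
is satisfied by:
  {v: True, g: False}
  {g: False, v: False}
  {g: True, v: True}


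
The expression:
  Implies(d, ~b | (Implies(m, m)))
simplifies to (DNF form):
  True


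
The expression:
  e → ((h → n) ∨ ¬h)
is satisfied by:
  {n: True, h: False, e: False}
  {h: False, e: False, n: False}
  {n: True, e: True, h: False}
  {e: True, h: False, n: False}
  {n: True, h: True, e: False}
  {h: True, n: False, e: False}
  {n: True, e: True, h: True}


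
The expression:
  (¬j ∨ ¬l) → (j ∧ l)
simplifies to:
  j ∧ l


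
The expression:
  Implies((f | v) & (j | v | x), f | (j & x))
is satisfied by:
  {j: True, f: True, x: True, v: False}
  {j: True, f: True, x: False, v: False}
  {f: True, x: True, j: False, v: False}
  {f: True, j: False, x: False, v: False}
  {j: True, x: True, f: False, v: False}
  {j: True, x: False, f: False, v: False}
  {x: True, j: False, f: False, v: False}
  {j: False, x: False, f: False, v: False}
  {j: True, v: True, f: True, x: True}
  {j: True, v: True, f: True, x: False}
  {v: True, f: True, x: True, j: False}
  {v: True, f: True, x: False, j: False}
  {v: True, j: True, x: True, f: False}


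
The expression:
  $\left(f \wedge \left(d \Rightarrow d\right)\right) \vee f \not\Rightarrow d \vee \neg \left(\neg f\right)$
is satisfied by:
  {f: True}


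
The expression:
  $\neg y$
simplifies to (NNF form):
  $\neg y$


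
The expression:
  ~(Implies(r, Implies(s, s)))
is never true.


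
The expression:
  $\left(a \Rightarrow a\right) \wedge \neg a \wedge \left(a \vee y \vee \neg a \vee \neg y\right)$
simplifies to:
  $\neg a$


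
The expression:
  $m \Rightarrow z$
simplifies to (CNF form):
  $z \vee \neg m$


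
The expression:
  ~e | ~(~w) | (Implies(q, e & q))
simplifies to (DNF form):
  True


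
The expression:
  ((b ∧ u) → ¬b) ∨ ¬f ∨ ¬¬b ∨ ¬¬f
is always true.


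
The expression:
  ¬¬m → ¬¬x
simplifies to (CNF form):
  x ∨ ¬m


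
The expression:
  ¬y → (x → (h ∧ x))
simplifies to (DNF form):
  h ∨ y ∨ ¬x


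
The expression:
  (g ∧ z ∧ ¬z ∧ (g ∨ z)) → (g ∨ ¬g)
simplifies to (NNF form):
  True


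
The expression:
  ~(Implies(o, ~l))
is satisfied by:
  {o: True, l: True}


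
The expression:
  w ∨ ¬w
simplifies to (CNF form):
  True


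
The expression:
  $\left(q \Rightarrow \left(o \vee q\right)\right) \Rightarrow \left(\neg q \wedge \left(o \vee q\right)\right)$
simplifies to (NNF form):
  $o \wedge \neg q$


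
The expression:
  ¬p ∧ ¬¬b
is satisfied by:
  {b: True, p: False}


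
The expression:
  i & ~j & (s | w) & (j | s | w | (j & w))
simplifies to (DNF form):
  (i & s & ~j) | (i & w & ~j)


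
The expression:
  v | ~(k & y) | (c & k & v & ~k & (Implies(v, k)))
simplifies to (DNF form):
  v | ~k | ~y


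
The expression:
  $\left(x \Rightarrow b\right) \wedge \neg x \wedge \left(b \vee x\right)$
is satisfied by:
  {b: True, x: False}


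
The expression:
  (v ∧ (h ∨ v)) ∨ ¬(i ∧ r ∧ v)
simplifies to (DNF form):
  True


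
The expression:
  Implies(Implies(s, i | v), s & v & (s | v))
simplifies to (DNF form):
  (s & v) | (s & ~i)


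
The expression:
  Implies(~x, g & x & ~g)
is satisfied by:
  {x: True}


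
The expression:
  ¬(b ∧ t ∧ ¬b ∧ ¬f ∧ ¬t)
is always true.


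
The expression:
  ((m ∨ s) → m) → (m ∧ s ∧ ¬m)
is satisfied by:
  {s: True, m: False}


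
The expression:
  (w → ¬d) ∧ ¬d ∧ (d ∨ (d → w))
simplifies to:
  ¬d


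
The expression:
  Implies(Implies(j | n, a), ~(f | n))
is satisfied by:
  {j: True, f: False, a: False, n: False}
  {j: False, f: False, a: False, n: False}
  {n: True, j: True, f: False, a: False}
  {n: True, j: False, f: False, a: False}
  {f: True, j: True, n: False, a: False}
  {n: True, f: True, j: True, a: False}
  {n: True, f: True, j: False, a: False}
  {a: True, j: True, f: False, n: False}
  {a: True, j: False, f: False, n: False}


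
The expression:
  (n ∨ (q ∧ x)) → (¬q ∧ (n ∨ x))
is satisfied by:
  {x: False, q: False, n: False}
  {n: True, x: False, q: False}
  {x: True, n: False, q: False}
  {n: True, x: True, q: False}
  {q: True, n: False, x: False}


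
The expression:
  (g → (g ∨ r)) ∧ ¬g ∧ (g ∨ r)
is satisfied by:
  {r: True, g: False}


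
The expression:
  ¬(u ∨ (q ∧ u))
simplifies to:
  ¬u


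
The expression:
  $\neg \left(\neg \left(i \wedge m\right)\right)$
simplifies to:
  $i \wedge m$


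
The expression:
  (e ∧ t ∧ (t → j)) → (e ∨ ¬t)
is always true.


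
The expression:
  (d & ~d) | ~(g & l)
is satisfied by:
  {l: False, g: False}
  {g: True, l: False}
  {l: True, g: False}


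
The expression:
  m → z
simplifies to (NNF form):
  z ∨ ¬m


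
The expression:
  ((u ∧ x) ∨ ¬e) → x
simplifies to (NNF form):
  e ∨ x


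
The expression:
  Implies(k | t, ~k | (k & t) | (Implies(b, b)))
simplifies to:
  True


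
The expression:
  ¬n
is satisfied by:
  {n: False}


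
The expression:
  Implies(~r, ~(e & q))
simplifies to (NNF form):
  r | ~e | ~q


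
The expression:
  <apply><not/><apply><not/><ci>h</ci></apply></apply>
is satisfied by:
  {h: True}


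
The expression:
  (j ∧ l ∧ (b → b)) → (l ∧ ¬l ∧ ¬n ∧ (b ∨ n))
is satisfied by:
  {l: False, j: False}
  {j: True, l: False}
  {l: True, j: False}


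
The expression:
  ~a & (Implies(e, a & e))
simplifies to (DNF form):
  ~a & ~e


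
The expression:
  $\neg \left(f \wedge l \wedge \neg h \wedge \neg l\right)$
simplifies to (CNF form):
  $\text{True}$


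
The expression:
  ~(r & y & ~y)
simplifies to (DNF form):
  True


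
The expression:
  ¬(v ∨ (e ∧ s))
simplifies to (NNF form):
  ¬v ∧ (¬e ∨ ¬s)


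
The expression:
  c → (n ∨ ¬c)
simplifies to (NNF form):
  n ∨ ¬c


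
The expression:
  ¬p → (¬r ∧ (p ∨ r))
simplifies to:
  p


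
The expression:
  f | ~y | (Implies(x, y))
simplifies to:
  True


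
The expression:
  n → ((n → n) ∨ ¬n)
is always true.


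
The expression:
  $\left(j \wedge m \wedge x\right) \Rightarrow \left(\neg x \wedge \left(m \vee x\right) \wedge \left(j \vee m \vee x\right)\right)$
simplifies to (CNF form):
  $\neg j \vee \neg m \vee \neg x$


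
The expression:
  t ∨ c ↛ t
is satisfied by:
  {t: True, c: True}
  {t: True, c: False}
  {c: True, t: False}


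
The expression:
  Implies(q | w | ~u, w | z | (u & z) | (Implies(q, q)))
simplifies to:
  True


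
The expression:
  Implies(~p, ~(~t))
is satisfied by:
  {t: True, p: True}
  {t: True, p: False}
  {p: True, t: False}


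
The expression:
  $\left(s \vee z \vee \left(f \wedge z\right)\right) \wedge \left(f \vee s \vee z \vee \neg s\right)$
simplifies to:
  $s \vee z$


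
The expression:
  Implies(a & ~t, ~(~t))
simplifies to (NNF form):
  t | ~a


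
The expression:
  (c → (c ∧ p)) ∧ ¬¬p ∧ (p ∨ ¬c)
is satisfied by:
  {p: True}


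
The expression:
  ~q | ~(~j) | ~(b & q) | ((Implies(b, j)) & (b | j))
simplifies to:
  j | ~b | ~q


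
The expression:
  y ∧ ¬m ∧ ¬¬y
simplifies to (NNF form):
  y ∧ ¬m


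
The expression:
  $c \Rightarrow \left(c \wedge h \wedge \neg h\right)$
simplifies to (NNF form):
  $\neg c$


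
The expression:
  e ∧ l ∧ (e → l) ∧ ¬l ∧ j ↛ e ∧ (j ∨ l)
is never true.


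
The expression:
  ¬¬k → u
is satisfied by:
  {u: True, k: False}
  {k: False, u: False}
  {k: True, u: True}


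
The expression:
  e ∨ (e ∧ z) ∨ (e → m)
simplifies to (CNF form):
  True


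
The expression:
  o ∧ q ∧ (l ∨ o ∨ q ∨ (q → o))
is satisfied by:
  {o: True, q: True}


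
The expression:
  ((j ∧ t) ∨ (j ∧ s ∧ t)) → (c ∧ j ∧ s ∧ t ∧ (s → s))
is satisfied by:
  {s: True, c: True, t: False, j: False}
  {s: True, c: False, t: False, j: False}
  {c: True, j: False, s: False, t: False}
  {j: False, c: False, s: False, t: False}
  {j: True, s: True, c: True, t: False}
  {j: True, s: True, c: False, t: False}
  {j: True, c: True, s: False, t: False}
  {j: True, c: False, s: False, t: False}
  {t: True, s: True, c: True, j: False}
  {t: True, s: True, c: False, j: False}
  {t: True, c: True, s: False, j: False}
  {t: True, c: False, s: False, j: False}
  {j: True, t: True, s: True, c: True}


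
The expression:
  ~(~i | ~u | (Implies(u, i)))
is never true.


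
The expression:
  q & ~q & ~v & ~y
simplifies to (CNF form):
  False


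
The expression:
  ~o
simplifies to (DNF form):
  ~o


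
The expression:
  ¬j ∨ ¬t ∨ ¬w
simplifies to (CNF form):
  ¬j ∨ ¬t ∨ ¬w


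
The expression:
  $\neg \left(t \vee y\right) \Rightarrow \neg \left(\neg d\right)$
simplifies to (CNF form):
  $d \vee t \vee y$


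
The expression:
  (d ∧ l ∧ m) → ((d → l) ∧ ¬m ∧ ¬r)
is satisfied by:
  {l: False, m: False, d: False}
  {d: True, l: False, m: False}
  {m: True, l: False, d: False}
  {d: True, m: True, l: False}
  {l: True, d: False, m: False}
  {d: True, l: True, m: False}
  {m: True, l: True, d: False}


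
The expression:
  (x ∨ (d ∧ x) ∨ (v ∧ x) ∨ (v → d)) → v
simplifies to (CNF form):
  v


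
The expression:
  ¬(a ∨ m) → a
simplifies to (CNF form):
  a ∨ m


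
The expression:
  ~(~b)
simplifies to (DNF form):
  b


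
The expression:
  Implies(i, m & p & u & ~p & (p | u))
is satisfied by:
  {i: False}


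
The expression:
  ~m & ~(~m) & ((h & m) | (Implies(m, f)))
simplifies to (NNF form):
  False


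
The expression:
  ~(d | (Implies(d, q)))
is never true.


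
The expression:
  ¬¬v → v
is always true.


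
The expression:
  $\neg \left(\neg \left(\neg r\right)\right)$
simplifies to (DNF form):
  $\neg r$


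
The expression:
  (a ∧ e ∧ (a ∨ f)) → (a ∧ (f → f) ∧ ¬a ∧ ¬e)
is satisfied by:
  {e: False, a: False}
  {a: True, e: False}
  {e: True, a: False}


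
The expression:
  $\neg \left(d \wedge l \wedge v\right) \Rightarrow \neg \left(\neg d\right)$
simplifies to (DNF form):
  $d$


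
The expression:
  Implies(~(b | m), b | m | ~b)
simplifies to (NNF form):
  True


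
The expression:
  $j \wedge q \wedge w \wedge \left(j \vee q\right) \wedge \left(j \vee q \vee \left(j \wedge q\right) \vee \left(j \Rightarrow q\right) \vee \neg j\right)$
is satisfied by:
  {j: True, w: True, q: True}


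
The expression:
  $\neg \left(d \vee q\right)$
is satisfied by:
  {q: False, d: False}


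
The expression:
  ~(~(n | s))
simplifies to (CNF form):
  n | s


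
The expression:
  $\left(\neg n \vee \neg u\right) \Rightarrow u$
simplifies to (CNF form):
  $u$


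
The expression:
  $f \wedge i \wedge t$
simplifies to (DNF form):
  $f \wedge i \wedge t$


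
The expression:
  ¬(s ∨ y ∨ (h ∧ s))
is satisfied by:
  {y: False, s: False}


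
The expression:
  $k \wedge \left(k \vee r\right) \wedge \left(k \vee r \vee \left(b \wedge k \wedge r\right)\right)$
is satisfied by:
  {k: True}


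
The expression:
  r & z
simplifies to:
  r & z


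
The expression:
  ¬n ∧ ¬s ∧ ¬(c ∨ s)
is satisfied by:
  {n: False, c: False, s: False}


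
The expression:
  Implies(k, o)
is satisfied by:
  {o: True, k: False}
  {k: False, o: False}
  {k: True, o: True}


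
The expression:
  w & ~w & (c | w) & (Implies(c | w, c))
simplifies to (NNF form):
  False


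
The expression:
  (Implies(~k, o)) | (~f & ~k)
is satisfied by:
  {k: True, o: True, f: False}
  {k: True, o: False, f: False}
  {o: True, k: False, f: False}
  {k: False, o: False, f: False}
  {f: True, k: True, o: True}
  {f: True, k: True, o: False}
  {f: True, o: True, k: False}


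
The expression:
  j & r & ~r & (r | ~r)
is never true.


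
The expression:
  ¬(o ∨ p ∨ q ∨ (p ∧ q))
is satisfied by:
  {q: False, o: False, p: False}


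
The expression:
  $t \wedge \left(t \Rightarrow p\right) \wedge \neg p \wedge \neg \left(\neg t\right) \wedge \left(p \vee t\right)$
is never true.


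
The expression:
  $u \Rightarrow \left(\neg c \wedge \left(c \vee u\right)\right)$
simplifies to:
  $\neg c \vee \neg u$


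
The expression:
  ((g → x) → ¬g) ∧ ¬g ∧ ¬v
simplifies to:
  ¬g ∧ ¬v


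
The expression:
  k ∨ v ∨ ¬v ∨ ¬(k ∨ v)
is always true.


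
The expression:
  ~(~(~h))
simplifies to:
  ~h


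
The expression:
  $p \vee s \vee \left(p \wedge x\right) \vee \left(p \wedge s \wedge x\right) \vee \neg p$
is always true.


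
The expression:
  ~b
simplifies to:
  ~b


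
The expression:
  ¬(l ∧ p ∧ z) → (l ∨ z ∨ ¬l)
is always true.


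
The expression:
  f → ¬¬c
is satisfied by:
  {c: True, f: False}
  {f: False, c: False}
  {f: True, c: True}


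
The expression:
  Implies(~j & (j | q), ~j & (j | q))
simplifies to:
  True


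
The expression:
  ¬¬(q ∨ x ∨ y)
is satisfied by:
  {y: True, q: True, x: True}
  {y: True, q: True, x: False}
  {y: True, x: True, q: False}
  {y: True, x: False, q: False}
  {q: True, x: True, y: False}
  {q: True, x: False, y: False}
  {x: True, q: False, y: False}


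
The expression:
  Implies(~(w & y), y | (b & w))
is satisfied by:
  {y: True, w: True, b: True}
  {y: True, w: True, b: False}
  {y: True, b: True, w: False}
  {y: True, b: False, w: False}
  {w: True, b: True, y: False}


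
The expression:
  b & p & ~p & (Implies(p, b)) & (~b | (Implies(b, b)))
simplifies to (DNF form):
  False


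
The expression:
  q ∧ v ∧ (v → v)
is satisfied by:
  {q: True, v: True}


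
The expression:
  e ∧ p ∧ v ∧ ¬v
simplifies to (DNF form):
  False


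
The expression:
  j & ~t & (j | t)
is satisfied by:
  {j: True, t: False}


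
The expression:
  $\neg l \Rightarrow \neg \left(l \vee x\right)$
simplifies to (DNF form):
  $l \vee \neg x$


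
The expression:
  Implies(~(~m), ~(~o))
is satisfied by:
  {o: True, m: False}
  {m: False, o: False}
  {m: True, o: True}


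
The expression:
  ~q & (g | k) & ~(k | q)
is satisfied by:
  {g: True, q: False, k: False}


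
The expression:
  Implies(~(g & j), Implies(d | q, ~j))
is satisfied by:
  {g: True, q: False, j: False, d: False}
  {d: True, g: True, q: False, j: False}
  {g: True, q: True, d: False, j: False}
  {d: True, g: True, q: True, j: False}
  {d: False, q: False, g: False, j: False}
  {d: True, q: False, g: False, j: False}
  {q: True, d: False, g: False, j: False}
  {d: True, q: True, g: False, j: False}
  {j: True, g: True, d: False, q: False}
  {j: True, d: True, g: True, q: False}
  {j: True, g: True, q: True, d: False}
  {j: True, d: True, g: True, q: True}
  {j: True, d: False, q: False, g: False}


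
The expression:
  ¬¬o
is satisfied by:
  {o: True}


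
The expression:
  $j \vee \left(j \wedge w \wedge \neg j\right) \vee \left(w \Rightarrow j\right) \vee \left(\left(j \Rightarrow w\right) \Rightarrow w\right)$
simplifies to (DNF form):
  $\text{True}$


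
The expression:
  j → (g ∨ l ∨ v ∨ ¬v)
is always true.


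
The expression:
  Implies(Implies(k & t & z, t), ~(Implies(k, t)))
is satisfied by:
  {k: True, t: False}


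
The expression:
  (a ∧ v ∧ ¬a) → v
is always true.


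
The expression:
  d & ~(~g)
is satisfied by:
  {d: True, g: True}


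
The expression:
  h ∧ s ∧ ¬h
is never true.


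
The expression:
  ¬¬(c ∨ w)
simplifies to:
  c ∨ w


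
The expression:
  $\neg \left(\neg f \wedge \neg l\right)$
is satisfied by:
  {l: True, f: True}
  {l: True, f: False}
  {f: True, l: False}


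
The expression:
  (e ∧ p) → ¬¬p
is always true.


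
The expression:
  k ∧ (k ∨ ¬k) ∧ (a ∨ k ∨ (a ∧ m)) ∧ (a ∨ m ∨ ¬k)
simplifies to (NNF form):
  k ∧ (a ∨ m)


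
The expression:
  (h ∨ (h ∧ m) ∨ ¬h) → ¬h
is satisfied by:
  {h: False}


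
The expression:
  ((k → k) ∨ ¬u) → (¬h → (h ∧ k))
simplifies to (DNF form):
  h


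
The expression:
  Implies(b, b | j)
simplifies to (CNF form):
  True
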